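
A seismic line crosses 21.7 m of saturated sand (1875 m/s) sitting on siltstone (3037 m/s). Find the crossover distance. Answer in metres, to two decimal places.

89.23 m

x_cross = 2h·√((V₂+V₁)/(V₂−V₁)).
(V₂+V₁)/(V₂−V₁) = (3037+1875)/(3037−1875) = 4.2272; √ = 2.0560.
x_cross = 2·21.7·2.0560 = 89.23 m.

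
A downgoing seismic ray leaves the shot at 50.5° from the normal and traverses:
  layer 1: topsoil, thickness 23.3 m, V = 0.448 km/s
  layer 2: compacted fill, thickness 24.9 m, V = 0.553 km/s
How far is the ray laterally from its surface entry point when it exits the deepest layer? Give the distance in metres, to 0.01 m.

Apply Snell's law at each interface; in layer i the horizontal offset is hᵢ·tan θᵢ.
Layer 1: θ = 50.50°; offset = 23.3·tan 50.50° = 28.2652 m.
Layer 2: sin θ = 0.553·sin 50.5°/0.448 = 0.9525, θ = 72.26°; offset = 24.9·tan 72.26° = 77.8565 m.
Summing the layer offsets gives 106.1216 m.

106.12 m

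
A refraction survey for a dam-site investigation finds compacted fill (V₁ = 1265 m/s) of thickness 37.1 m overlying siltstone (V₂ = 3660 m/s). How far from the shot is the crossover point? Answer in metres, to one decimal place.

θ_c = arcsin(1265/3660) = 20.22°, so cos θ_c = 0.9384 and tᵢ = 2h cos θ_c/V₁ = 0.0550 s.
At crossover x/V₁ = x/V₂ + tᵢ ⇒ x = tᵢ/(1/V₁ − 1/V₂) = 0.05504/(7.9051e-04 − 2.7322e-04) = 106.40 m.

106.4 m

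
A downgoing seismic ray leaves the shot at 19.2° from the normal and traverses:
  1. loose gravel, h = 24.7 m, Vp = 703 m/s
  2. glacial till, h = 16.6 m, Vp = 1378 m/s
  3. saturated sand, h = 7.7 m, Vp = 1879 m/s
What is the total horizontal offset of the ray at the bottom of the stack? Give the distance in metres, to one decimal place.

Apply Snell's law at each interface; in layer i the horizontal offset is hᵢ·tan θᵢ.
Layer 1: θ = 19.20°; offset = 24.7·tan 19.20° = 8.601 m.
Layer 2: sin θ = 1378·sin 19.2°/703 = 0.6446, θ = 40.14°; offset = 16.6·tan 40.14° = 13.997 m.
Layer 3: sin θ = 1879·sin 19.2°/703 = 0.8790, θ = 61.52°; offset = 7.7·tan 61.52° = 14.195 m.
Total horizontal offset = 36.794 m.

36.8 m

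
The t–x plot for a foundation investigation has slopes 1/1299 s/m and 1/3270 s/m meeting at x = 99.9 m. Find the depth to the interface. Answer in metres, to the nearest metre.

x_cross = 2h·√((V₂+V₁)/(V₂−V₁)) → h = x_cross / (2·√((V₂+V₁)/(V₂−V₁))).
√((V₂+V₁)/(V₂−V₁)) = √((3270+1299)/(3270−1299)) = 1.5225.
h = 99.9 / (2·1.5225) = 32.81 m.

33 m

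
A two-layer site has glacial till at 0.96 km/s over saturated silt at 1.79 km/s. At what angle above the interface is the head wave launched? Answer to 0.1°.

57.6°

At critical incidence the refracted ray runs along the interface (θ₂ = 90°), so sin θ_c = V₁/V₂.
θ_c = arcsin(0.96/1.79) = arcsin 0.5363 = 32.43°.
Measured from the interface: 90° − 32.43° = 57.57°.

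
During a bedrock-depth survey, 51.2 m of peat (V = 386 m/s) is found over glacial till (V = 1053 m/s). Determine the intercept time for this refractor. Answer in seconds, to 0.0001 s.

θ_c = arcsin(V₁/V₂) = arcsin(386/1053) = 21.50°; cos θ_c = 0.9304.
tᵢ = 2h·cos θ_c / V₁ = 2·51.2·0.9304 / 386 = 0.24682 s.

0.2468 s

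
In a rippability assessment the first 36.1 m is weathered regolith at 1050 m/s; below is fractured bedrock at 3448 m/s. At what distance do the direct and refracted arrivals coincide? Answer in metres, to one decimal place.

x_cross = 2h·√((V₂+V₁)/(V₂−V₁)).
(V₂+V₁)/(V₂−V₁) = (3448+1050)/(3448−1050) = 1.8757; √ = 1.3696.
x_cross = 2·36.1·1.3696 = 98.88 m.

98.9 m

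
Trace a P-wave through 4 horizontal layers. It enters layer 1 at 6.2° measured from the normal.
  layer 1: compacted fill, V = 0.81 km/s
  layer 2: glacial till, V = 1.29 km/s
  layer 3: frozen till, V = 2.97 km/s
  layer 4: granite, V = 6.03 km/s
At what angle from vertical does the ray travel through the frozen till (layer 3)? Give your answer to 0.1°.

23.3°

Snell's law across each interface conserves sin θ / V, so sin θ_3 = V_3·sin θ₁/V₁.
sin θ_3 = 2.97 × sin 6.2° / 0.81 = 0.3960.
θ_3 = 23.33° from the vertical.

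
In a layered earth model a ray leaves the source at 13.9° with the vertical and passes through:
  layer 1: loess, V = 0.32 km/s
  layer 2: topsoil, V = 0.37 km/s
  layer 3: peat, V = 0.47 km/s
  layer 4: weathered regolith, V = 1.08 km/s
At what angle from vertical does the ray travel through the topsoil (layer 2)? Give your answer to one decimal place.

Ray parameter p = sin 13.9° / 0.32 = 7.5071e-01 s/km.
sin θ_2 = p·V_2 = 7.5071e-01 × 0.37 = 0.2778.
θ_2 = arcsin 0.2778 = 16.13°.

16.1°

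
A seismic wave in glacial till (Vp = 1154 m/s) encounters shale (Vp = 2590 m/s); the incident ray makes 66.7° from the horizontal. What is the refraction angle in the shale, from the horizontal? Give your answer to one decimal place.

27.4°

Angle from the normal: 90° − 66.7° = 23.3°.
sin θ₁/V₁ = sin θ₂/V₂ ⇒ sin θ₂ = 2590·sin 23.3°/1154 = 2590·0.3955/1154 = 0.8877.
θ₂ = sin⁻¹(0.8877) = 62.59° (from vertical).
From the interface: 90° − 62.59° = 27.41°.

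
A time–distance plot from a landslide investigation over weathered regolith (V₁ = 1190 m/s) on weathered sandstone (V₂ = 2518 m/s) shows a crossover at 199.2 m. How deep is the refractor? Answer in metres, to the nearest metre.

h = (x_cross/2)·√((V₂−V₁)/(V₂+V₁)).
(V₂−V₁)/(V₂+V₁) = (2518−1190)/(2518+1190) = 0.3581; √ = 0.5985.
h = (199.2/2)·0.5985 = 59.61 m.

60 m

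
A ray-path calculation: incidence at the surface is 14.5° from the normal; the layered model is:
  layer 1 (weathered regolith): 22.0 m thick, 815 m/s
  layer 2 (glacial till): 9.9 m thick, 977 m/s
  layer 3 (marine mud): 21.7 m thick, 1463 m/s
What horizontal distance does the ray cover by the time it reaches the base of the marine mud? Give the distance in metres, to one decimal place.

19.7 m

Apply Snell's law at each interface; in layer i the horizontal offset is hᵢ·tan θᵢ.
Layer 1: θ = 14.50°; offset = 22.0·tan 14.50° = 5.690 m.
Layer 2: sin θ = 977·sin 14.5°/815 = 0.3001, θ = 17.47°; offset = 9.9·tan 17.47° = 3.115 m.
Layer 3: sin θ = 1463·sin 14.5°/815 = 0.4495, θ = 26.71°; offset = 21.7·tan 26.71° = 10.918 m.
Summing the layer offsets gives 19.723 m.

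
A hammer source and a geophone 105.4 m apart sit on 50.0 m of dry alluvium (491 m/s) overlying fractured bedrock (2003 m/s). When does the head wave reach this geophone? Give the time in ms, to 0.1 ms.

250.1 ms

θ_c = arcsin(V₁/V₂) = arcsin(491/2003) = 14.19°, cos θ_c = 0.9695.
Intercept time tᵢ = 2h cos θ_c / V₁ = 2·50.0·0.9695/491 = 0.19745 s.
t = x/V₂ + tᵢ = 105.4/2003 + 0.19745 = 0.25007 s.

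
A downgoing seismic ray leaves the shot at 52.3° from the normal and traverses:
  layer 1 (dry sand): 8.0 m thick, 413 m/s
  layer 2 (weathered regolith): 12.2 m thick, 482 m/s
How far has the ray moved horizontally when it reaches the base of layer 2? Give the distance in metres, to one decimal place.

Apply Snell's law at each interface; in layer i the horizontal offset is hᵢ·tan θᵢ.
Layer 1: θ = 52.30°; offset = 8.0·tan 52.30° = 10.351 m.
Layer 2: sin θ = 482·sin 52.3°/413 = 0.9234, θ = 67.43°; offset = 12.2·tan 67.43° = 29.352 m.
Total horizontal offset = 39.703 m.

39.7 m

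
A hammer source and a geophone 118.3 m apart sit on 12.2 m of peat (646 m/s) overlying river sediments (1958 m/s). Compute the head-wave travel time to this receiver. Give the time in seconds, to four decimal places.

0.0961 s

θ_c = arcsin(V₁/V₂) = arcsin(646/1958) = 19.26°, cos θ_c = 0.9440.
Intercept time tᵢ = 2h cos θ_c / V₁ = 2·12.2·0.9440/646 = 0.03566 s.
t = x/V₂ + tᵢ = 118.3/1958 + 0.03566 = 0.09607 s.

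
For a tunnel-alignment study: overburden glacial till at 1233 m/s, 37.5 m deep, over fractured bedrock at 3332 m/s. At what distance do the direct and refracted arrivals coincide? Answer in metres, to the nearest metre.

111 m

θ_c = arcsin(1233/3332) = 21.72°, so cos θ_c = 0.9290 and tᵢ = 2h cos θ_c/V₁ = 0.0565 s.
At crossover x/V₁ = x/V₂ + tᵢ ⇒ x = tᵢ/(1/V₁ − 1/V₂) = 0.05651/(8.1103e-04 − 3.0012e-04) = 110.61 m.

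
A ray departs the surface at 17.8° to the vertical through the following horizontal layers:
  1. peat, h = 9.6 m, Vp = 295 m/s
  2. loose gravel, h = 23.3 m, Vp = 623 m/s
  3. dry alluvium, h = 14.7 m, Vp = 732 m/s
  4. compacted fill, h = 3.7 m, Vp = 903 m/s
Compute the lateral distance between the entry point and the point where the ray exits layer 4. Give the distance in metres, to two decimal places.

49.71 m

Apply Snell's law at each interface; in layer i the horizontal offset is hᵢ·tan θᵢ.
Layer 1: θ = 17.80°; offset = 9.6·tan 17.80° = 3.0822 m.
Layer 2: sin θ = 623·sin 17.8°/295 = 0.6456, θ = 40.21°; offset = 23.3·tan 40.21° = 19.6968 m.
Layer 3: sin θ = 732·sin 17.8°/295 = 0.7585, θ = 49.34°; offset = 14.7·tan 49.34° = 17.1118 m.
Layer 4: sin θ = 903·sin 17.8°/295 = 0.9357, θ = 69.35°; offset = 3.7·tan 69.35° = 9.8165 m.
Summing the layer offsets gives 49.7073 m.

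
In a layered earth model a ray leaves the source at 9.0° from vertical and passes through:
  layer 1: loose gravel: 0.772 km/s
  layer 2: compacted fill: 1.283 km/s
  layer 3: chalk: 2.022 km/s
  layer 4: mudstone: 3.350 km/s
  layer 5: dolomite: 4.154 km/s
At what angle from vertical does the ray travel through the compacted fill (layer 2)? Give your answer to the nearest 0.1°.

15.1°

Snell's law across each interface conserves sin θ / V, so sin θ_2 = V_2·sin θ₁/V₁.
sin θ_2 = 1.283 × sin 9.0° / 0.772 = 0.2600.
θ_2 = arcsin 0.2600 = 15.07°.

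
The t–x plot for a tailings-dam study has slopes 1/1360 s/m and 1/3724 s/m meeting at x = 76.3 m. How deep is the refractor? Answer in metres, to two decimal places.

h = (x_cross/2)·√((V₂−V₁)/(V₂+V₁)).
(V₂−V₁)/(V₂+V₁) = (3724−1360)/(3724+1360) = 0.4650; √ = 0.6819.
h = (76.3/2)·0.6819 = 26.01 m.

26.01 m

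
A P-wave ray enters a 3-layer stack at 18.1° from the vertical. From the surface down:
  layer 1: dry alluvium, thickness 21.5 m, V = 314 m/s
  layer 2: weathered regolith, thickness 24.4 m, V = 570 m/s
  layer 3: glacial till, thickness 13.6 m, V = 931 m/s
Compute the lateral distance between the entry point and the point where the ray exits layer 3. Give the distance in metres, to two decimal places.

55.88 m

Ray parameter p = sin 18.1° / 314 m/s = 9.8942e-04 s/m.
Layer 1: θ = 18.10°; offset = 21.5·tan 18.10° = 7.0273 m.
Layer 2: sin θ = p·570 = 0.5640 → θ = 34.33°; offset = 24.4·tan 34.33° = 16.6636 m.
Layer 3: sin θ = p·931 = 0.9211 → θ = 67.09°; offset = 13.6·tan 67.09° = 32.1866 m.
Σ offsets = 55.8775 m.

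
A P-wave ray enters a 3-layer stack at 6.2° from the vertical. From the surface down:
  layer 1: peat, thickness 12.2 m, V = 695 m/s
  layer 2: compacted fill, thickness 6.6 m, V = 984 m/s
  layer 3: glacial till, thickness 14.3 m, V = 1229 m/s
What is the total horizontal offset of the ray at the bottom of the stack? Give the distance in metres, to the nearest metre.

5 m

Apply Snell's law at each interface; in layer i the horizontal offset is hᵢ·tan θᵢ.
Layer 1: θ = 6.20°; offset = 12.2·tan 6.20° = 1.325 m.
Layer 2: sin θ = 984·sin 6.2°/695 = 0.1529, θ = 8.80°; offset = 6.6·tan 8.80° = 1.021 m.
Layer 3: sin θ = 1229·sin 6.2°/695 = 0.1910, θ = 11.01°; offset = 14.3·tan 11.01° = 2.782 m.
Σ offsets = 5.129 m.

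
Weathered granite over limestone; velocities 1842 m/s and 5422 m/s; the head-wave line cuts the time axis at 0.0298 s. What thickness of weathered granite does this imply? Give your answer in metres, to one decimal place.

29.2 m

θ_c = arcsin(1842/5422) = 19.86°; cos θ_c = 0.9405.
tᵢ = 2h cos θ_c/V₁ ⇒ h = tᵢ·V₁/(2 cos θ_c) = 0.0298·1842/(2·0.9405) = 29.18 m.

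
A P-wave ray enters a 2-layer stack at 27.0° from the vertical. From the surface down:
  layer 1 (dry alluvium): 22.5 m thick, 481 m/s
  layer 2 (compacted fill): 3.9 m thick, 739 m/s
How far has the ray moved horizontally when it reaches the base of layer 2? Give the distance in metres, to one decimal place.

p = sin θ₁/V₁ = sin 27.0°/481 = 9.4385e-04 s/m is conserved through the stack.
Layer 1: θ = 27.00°; offset = 22.5·tan 27.00° = 11.464 m.
Layer 2: sin θ = p·739 = 0.6975 → θ = 44.23°; offset = 3.9·tan 44.23° = 3.796 m.
Σ offsets = 15.260 m.

15.3 m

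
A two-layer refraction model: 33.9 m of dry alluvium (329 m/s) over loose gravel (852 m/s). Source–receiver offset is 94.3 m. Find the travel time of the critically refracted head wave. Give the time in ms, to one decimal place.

t = x/V₂ + 2h·√(V₂²−V₁²)/(V₁V₂).
√(V₂²−V₁²) = √(852²−329²) = 785.9 m/s; delay term = 2·33.9·785.9/(329·852) = 0.19009 s.
t = 94.3/852 + 0.19009 = 0.30078 s.

300.8 ms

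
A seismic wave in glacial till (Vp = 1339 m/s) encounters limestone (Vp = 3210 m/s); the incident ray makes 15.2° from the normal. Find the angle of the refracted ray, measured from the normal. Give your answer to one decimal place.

38.9°

sin θ₁/V₁ = sin θ₂/V₂ ⇒ sin θ₂ = 3210·sin 15.2°/1339 = 3210·0.2622/1339 = 0.6285.
θ₂ = arcsin 0.6285 = 38.94° from the normal.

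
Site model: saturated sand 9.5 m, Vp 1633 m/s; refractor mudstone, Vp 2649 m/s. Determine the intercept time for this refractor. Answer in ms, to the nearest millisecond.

9 ms

θ_c = arcsin(V₁/V₂) = arcsin(1633/2649) = 38.06°; cos θ_c = 0.7874.
tᵢ = 2h·cos θ_c / V₁ = 2·9.5·0.7874 / 1633 = 0.00916 s.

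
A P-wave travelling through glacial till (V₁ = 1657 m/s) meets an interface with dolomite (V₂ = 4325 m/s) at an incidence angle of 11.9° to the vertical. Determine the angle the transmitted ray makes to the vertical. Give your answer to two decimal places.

sin θ₁/V₁ = sin θ₂/V₂ ⇒ sin θ₂ = 4325·sin 11.9°/1657 = 4325·0.2062/1657 = 0.5382.
θ₂ = arcsin 0.5382 = 32.56° from the normal.

32.56°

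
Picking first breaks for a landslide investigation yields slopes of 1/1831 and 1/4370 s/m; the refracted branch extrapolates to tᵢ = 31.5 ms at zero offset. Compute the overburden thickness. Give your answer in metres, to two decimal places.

31.76 m

θ_c = arcsin(1831/4370) = 24.77°; cos θ_c = 0.9080.
tᵢ = 2h cos θ_c/V₁ ⇒ h = tᵢ·V₁/(2 cos θ_c) = 0.0315·1831/(2·0.9080) = 31.76 m.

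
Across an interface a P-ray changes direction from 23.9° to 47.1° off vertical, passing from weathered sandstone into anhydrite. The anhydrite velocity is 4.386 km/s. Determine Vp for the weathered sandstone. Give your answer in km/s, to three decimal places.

Snell's law: sin 23.9°/V₁ = sin 47.1°/V₂.
V₁ = V₂·sin 23.9°/sin 47.1° = 4.386 × 0.5531 = 2.426 km/s.

2.426 km/s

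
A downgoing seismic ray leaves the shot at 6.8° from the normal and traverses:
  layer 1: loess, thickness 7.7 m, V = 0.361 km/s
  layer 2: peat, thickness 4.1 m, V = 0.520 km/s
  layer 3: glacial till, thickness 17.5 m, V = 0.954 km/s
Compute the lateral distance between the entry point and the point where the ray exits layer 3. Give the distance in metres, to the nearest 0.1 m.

7.4 m

Apply Snell's law at each interface; in layer i the horizontal offset is hᵢ·tan θᵢ.
Layer 1: θ = 6.80°; offset = 7.7·tan 6.80° = 0.918 m.
Layer 2: sin θ = 0.520·sin 6.8°/0.361 = 0.1706, θ = 9.82°; offset = 4.1·tan 9.82° = 0.710 m.
Layer 3: sin θ = 0.954·sin 6.8°/0.361 = 0.3129, θ = 18.23°; offset = 17.5·tan 18.23° = 5.765 m.
Σ offsets = 7.393 m.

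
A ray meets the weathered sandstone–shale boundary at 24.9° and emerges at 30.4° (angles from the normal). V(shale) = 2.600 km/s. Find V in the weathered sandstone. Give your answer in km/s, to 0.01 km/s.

sin 24.9° = 0.4210; sin 30.4° = 0.5060.
V₁ = V₂·(sin θ₁/sin θ₂) = 2.600·(0.4210/0.5060) = 2.16 km/s.

2.16 km/s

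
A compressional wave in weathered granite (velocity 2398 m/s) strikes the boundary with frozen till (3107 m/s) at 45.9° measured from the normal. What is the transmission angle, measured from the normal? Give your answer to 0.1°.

68.5°

sin θ₁/V₁ = sin θ₂/V₂ ⇒ sin θ₂ = 3107·sin 45.9°/2398 = 3107·0.7181/2398 = 0.9304.
θ₂ = arcsin 0.9304 = 68.51° from the normal.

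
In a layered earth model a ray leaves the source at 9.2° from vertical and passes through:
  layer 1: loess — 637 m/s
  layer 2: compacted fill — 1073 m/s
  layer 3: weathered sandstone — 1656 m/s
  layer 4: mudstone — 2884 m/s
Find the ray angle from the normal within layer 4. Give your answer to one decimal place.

Snell's law across each interface conserves sin θ / V, so sin θ_4 = V_4·sin θ₁/V₁.
sin θ_4 = 2884 × sin 9.2° / 637 = 0.7239.
θ_4 = arcsin 0.7239 = 46.37°.

46.4°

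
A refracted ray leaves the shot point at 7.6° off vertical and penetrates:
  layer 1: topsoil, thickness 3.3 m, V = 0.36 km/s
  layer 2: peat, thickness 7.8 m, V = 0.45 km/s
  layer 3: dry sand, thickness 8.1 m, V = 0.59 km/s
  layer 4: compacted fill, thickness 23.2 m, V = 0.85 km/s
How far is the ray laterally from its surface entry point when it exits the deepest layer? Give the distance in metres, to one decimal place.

Apply Snell's law at each interface; in layer i the horizontal offset is hᵢ·tan θᵢ.
Layer 1: θ = 7.60°; offset = 3.3·tan 7.60° = 0.440 m.
Layer 2: sin θ = 0.45·sin 7.6°/0.36 = 0.1653, θ = 9.52°; offset = 7.8·tan 9.52° = 1.307 m.
Layer 3: sin θ = 0.59·sin 7.6°/0.36 = 0.2168, θ = 12.52°; offset = 8.1·tan 12.52° = 1.798 m.
Layer 4: sin θ = 0.85·sin 7.6°/0.36 = 0.3123, θ = 18.20°; offset = 23.2·tan 18.20° = 7.626 m.
Total horizontal offset = 11.172 m.

11.2 m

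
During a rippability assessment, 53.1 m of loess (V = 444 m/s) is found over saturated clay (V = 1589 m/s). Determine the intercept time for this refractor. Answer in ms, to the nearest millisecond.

230 ms

tᵢ = 2h·√(V₂²−V₁²)/(V₁V₂).
√(V₂²−V₁²) = √(1589²−444²) = 1525.7 m/s.
tᵢ = 2·53.1·1525.7/(444·1589) = 0.22966 s.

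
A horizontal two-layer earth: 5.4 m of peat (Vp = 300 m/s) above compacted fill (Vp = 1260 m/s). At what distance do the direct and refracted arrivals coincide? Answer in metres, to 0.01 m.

x_cross = 2h·√((V₂+V₁)/(V₂−V₁)).
(V₂+V₁)/(V₂−V₁) = (1260+300)/(1260−300) = 1.6250; √ = 1.2748.
x_cross = 2·5.4·1.2748 = 13.77 m.

13.77 m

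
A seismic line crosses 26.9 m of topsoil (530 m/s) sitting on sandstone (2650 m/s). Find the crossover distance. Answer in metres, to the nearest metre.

66 m

θ_c = arcsin(530/2650) = 11.54°, so cos θ_c = 0.9798 and tᵢ = 2h cos θ_c/V₁ = 0.0995 s.
At crossover x/V₁ = x/V₂ + tᵢ ⇒ x = tᵢ/(1/V₁ − 1/V₂) = 0.09946/(1.8868e-03 − 3.7736e-04) = 65.89 m.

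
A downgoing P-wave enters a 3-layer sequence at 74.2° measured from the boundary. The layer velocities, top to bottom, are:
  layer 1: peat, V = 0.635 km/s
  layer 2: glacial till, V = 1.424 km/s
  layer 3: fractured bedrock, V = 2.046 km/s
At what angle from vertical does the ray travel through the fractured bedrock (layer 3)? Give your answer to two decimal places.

61.32°

From the normal: θ₁ = 90° − 74.2° = 15.8°.
Snell's law across each interface conserves sin θ / V, so sin θ_3 = V_3·sin θ₁/V₁.
sin θ_3 = 2.046 × sin 15.8° / 0.635 = 0.8773.
θ_3 = arcsin 0.8773 = 61.32°.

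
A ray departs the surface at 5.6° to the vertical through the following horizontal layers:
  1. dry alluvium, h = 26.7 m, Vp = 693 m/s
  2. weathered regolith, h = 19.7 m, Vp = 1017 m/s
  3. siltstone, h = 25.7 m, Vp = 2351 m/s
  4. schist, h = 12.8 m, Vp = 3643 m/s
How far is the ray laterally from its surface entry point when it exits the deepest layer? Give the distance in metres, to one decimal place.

22.1 m

p = sin θ₁/V₁ = sin 5.6°/693 = 1.4081e-04 s/m is conserved through the stack.
Layer 1: θ = 5.60°; offset = 26.7·tan 5.60° = 2.618 m.
Layer 2: sin θ = p·1017 = 0.1432 → θ = 8.23°; offset = 19.7·tan 8.23° = 2.851 m.
Layer 3: sin θ = p·2351 = 0.3310 → θ = 19.33°; offset = 25.7·tan 19.33° = 9.016 m.
Layer 4: sin θ = p·3643 = 0.5130 → θ = 30.86°; offset = 12.8·tan 30.86° = 7.649 m.
Summing the layer offsets gives 22.134 m.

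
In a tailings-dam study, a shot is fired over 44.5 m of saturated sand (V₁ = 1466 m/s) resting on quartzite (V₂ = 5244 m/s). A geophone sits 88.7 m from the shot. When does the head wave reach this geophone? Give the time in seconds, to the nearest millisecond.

0.075 s

t = x/V₂ + 2h·√(V₂²−V₁²)/(V₁V₂).
√(V₂²−V₁²) = √(5244²−1466²) = 5034.9 m/s; delay term = 2·44.5·5034.9/(1466·5244) = 0.05829 s.
t = 88.7/5244 + 0.05829 = 0.07520 s.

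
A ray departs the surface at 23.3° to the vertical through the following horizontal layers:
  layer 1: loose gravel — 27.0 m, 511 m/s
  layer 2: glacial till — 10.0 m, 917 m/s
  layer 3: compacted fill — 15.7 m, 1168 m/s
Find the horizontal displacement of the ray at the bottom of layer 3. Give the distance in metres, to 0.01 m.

54.92 m

Apply Snell's law at each interface; in layer i the horizontal offset is hᵢ·tan θᵢ.
Layer 1: θ = 23.30°; offset = 27.0·tan 23.30° = 11.6280 m.
Layer 2: sin θ = 917·sin 23.3°/511 = 0.7098, θ = 45.22°; offset = 10.0·tan 45.22° = 10.0770 m.
Layer 3: sin θ = 1168·sin 23.3°/511 = 0.9041, θ = 64.70°; offset = 15.7·tan 64.70° = 33.2179 m.
Total horizontal offset = 54.9230 m.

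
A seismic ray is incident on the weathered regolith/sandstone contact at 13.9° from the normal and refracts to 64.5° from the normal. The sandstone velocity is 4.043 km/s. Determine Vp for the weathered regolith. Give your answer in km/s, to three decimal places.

1.076 km/s

Snell's law: sin 13.9°/V₁ = sin 64.5°/V₂.
V₁ = V₂·sin 13.9°/sin 64.5° = 4.043 × 0.2662 = 1.076 km/s.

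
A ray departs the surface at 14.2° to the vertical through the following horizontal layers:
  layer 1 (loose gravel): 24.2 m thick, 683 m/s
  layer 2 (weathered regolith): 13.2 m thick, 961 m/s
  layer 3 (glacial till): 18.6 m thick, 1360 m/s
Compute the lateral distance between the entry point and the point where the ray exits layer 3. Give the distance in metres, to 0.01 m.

Apply Snell's law at each interface; in layer i the horizontal offset is hᵢ·tan θᵢ.
Layer 1: θ = 14.20°; offset = 24.2·tan 14.20° = 6.1235 m.
Layer 2: sin θ = 961·sin 14.2°/683 = 0.3452, θ = 20.19°; offset = 13.2·tan 20.19° = 4.8544 m.
Layer 3: sin θ = 1360·sin 14.2°/683 = 0.4885, θ = 29.24°; offset = 18.6·tan 29.24° = 10.4120 m.
Summing the layer offsets gives 21.3899 m.

21.39 m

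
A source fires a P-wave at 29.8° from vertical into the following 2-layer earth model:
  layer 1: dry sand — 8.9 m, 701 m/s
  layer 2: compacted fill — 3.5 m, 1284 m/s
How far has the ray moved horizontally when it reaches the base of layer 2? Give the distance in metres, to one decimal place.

12.8 m

p = sin θ₁/V₁ = sin 29.8°/701 = 7.0895e-04 s/m is conserved through the stack.
Layer 1: θ = 29.80°; offset = 8.9·tan 29.80° = 5.097 m.
Layer 2: sin θ = p·1284 = 0.9103 → θ = 65.55°; offset = 3.5·tan 65.55° = 7.696 m.
Summing the layer offsets gives 12.793 m.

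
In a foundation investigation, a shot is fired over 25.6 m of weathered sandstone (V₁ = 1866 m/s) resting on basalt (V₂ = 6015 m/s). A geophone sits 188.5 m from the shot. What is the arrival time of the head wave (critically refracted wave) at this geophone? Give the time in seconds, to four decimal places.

0.0574 s

θ_c = arcsin(V₁/V₂) = arcsin(1866/6015) = 18.07°, cos θ_c = 0.9507.
Intercept time tᵢ = 2h cos θ_c / V₁ = 2·25.6·0.9507/1866 = 0.02608 s.
t = x/V₂ + tᵢ = 188.5/6015 + 0.02608 = 0.05742 s.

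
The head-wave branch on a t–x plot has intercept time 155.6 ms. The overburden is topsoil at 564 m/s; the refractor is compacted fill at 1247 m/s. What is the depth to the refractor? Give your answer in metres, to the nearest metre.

49 m

θ_c = arcsin(564/1247) = 26.89°; cos θ_c = 0.8919.
tᵢ = 2h cos θ_c/V₁ ⇒ h = tᵢ·V₁/(2 cos θ_c) = 0.1556·564/(2·0.8919) = 49.20 m.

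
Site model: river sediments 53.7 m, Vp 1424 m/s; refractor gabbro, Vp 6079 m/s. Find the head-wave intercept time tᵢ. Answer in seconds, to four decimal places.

θ_c = arcsin(V₁/V₂) = arcsin(1424/6079) = 13.55°; cos θ_c = 0.9722.
tᵢ = 2h·cos θ_c / V₁ = 2·53.7·0.9722 / 1424 = 0.07332 s.

0.0733 s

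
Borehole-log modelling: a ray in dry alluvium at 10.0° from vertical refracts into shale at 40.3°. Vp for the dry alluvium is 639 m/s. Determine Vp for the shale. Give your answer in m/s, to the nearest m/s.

sin 10.0° = 0.1736; sin 40.3° = 0.6468.
V₂ = V₁·(sin θ₂/sin θ₁) = 639·(0.6468/0.1736) = 2380.09 m/s.

2380 m/s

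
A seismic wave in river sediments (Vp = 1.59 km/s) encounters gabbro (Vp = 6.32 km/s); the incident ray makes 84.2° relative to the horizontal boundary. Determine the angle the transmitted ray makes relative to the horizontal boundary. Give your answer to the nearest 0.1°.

66.3°

Angle from the normal: 90° − 84.2° = 5.8°.
sin θ₁/V₁ = sin θ₂/V₂ ⇒ sin θ₂ = 6.32·sin 5.8°/1.59 = 6.32·0.1011/1.59 = 0.4017.
θ₂ = sin⁻¹(0.4017) = 23.68° (from vertical).
From the interface: 90° − 23.68° = 66.32°.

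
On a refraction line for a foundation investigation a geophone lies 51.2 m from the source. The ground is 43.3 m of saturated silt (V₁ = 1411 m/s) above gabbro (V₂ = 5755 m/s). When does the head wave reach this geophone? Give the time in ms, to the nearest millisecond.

68 ms

t = x/V₂ + 2h·√(V₂²−V₁²)/(V₁V₂).
√(V₂²−V₁²) = √(5755²−1411²) = 5579.3 m/s; delay term = 2·43.3·5579.3/(1411·5755) = 0.05950 s.
t = 51.2/5755 + 0.05950 = 0.06840 s.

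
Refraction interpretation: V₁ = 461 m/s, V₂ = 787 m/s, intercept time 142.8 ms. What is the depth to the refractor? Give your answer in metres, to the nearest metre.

θ_c = arcsin(461/787) = 35.86°; cos θ_c = 0.8105.
tᵢ = 2h cos θ_c/V₁ ⇒ h = tᵢ·V₁/(2 cos θ_c) = 0.1428·461/(2·0.8105) = 40.61 m.

41 m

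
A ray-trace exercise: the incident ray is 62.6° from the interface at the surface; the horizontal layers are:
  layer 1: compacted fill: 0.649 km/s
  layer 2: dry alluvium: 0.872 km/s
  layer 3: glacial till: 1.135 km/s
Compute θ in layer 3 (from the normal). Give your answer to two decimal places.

53.59°

From the normal: θ₁ = 90° − 62.6° = 27.4°.
Snell's law across each interface conserves sin θ / V, so sin θ_3 = V_3·sin θ₁/V₁.
sin θ_3 = 1.135 × sin 27.4° / 0.649 = 0.8048.
θ_3 = 53.59° from the vertical.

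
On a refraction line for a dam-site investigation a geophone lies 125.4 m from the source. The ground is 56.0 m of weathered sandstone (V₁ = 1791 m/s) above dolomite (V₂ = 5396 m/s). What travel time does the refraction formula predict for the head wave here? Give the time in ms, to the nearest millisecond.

θ_c = arcsin(V₁/V₂) = arcsin(1791/5396) = 19.38°, cos θ_c = 0.9433.
Intercept time tᵢ = 2h cos θ_c / V₁ = 2·56.0·0.9433/1791 = 0.05899 s.
t = x/V₂ + tᵢ = 125.4/5396 + 0.05899 = 0.08223 s.

82 ms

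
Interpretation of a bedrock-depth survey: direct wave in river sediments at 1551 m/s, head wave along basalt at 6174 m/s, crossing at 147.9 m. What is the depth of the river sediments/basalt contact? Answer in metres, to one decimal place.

h = (x_cross/2)·√((V₂−V₁)/(V₂+V₁)).
(V₂−V₁)/(V₂+V₁) = (6174−1551)/(6174+1551) = 0.5984; √ = 0.7736.
h = (147.9/2)·0.7736 = 57.21 m.

57.2 m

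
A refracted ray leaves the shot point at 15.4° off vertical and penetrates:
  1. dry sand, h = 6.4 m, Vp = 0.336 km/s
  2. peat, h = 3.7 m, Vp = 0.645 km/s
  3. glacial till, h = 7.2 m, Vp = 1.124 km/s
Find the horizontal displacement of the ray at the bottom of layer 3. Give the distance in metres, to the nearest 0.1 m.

Ray parameter p = sin 15.4° / 0.336 km/s = 7.9035e-01 s/km.
Layer 1: θ = 15.40°; offset = 6.4·tan 15.40° = 1.763 m.
Layer 2: sin θ = p·0.645 = 0.5098 → θ = 30.65°; offset = 3.7·tan 30.65° = 2.192 m.
Layer 3: sin θ = p·1.124 = 0.8883 → θ = 62.67°; offset = 7.2·tan 62.67° = 13.930 m.
Σ offsets = 17.885 m.

17.9 m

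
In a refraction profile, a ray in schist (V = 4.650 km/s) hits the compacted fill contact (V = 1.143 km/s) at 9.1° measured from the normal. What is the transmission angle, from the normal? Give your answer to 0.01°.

2.23°

sin θ₁/V₁ = sin θ₂/V₂ ⇒ sin θ₂ = 1.143·sin 9.1°/4.650 = 1.143·0.1582/4.650 = 0.0389.
θ₂ = sin⁻¹(0.0389) = 2.23° (from vertical).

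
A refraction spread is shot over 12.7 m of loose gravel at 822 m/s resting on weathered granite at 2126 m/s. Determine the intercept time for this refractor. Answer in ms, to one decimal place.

θ_c = arcsin(V₁/V₂) = arcsin(822/2126) = 22.75°; cos θ_c = 0.9222.
tᵢ = 2h·cos θ_c / V₁ = 2·12.7·0.9222 / 822 = 0.02850 s.

28.5 ms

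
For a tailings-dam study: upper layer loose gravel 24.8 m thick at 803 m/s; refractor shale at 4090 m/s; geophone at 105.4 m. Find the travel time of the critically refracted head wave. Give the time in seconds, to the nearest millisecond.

0.086 s

θ_c = arcsin(V₁/V₂) = arcsin(803/4090) = 11.32°, cos θ_c = 0.9805.
Intercept time tᵢ = 2h cos θ_c / V₁ = 2·24.8·0.9805/803 = 0.06057 s.
t = x/V₂ + tᵢ = 105.4/4090 + 0.06057 = 0.08634 s.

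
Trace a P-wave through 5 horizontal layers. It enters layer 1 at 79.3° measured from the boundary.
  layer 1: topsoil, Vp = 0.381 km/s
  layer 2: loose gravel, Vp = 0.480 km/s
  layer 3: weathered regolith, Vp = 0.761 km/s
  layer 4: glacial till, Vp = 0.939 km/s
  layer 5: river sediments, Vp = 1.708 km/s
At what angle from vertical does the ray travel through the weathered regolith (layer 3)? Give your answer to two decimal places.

From the normal: θ₁ = 90° − 79.3° = 10.7°.
Snell's law across each interface conserves sin θ / V, so sin θ_3 = V_3·sin θ₁/V₁.
sin θ_3 = 0.761 × sin 10.7° / 0.381 = 0.3708.
θ_3 = 21.77° from the vertical.

21.77°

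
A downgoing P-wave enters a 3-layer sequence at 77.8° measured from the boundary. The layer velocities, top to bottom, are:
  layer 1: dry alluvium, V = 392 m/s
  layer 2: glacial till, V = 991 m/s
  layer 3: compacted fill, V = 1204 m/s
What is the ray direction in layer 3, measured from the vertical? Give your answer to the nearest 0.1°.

From the normal: θ₁ = 90° − 77.8° = 12.2°.
Snell's law across each interface conserves sin θ / V, so sin θ_3 = V_3·sin θ₁/V₁.
sin θ_3 = 1204 × sin 12.2° / 392 = 0.6491.
θ_3 = arcsin 0.6491 = 40.47°.

40.5°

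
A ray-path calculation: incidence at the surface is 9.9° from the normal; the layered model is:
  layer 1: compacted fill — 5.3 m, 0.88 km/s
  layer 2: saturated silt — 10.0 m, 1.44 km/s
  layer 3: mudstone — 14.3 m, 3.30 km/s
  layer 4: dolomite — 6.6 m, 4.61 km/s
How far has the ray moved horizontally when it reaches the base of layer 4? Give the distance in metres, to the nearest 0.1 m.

Ray parameter p = sin 9.9° / 0.88 km/s = 1.9537e-01 s/km.
Layer 1: θ = 9.90°; offset = 5.3·tan 9.90° = 0.925 m.
Layer 2: sin θ = p·1.44 = 0.2813 → θ = 16.34°; offset = 10.0·tan 16.34° = 2.932 m.
Layer 3: sin θ = p·3.30 = 0.6447 → θ = 40.15°; offset = 14.3·tan 40.15° = 12.061 m.
Layer 4: sin θ = p·4.61 = 0.9007 → θ = 64.25°; offset = 6.6·tan 64.25° = 13.681 m.
Summing the layer offsets gives 29.599 m.

29.6 m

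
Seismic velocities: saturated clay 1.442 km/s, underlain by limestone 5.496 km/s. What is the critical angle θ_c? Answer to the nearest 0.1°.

15.2°

At critical incidence the refracted ray runs along the interface (θ₂ = 90°), so sin θ_c = V₁/V₂.
θ_c = arcsin(1.442/5.496) = arcsin 0.2624 = 15.21°.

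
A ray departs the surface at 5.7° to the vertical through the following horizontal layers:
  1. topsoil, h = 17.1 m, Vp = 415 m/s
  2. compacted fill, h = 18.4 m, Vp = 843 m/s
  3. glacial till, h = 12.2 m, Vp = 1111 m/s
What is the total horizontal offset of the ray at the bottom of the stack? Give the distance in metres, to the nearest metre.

Apply Snell's law at each interface; in layer i the horizontal offset is hᵢ·tan θᵢ.
Layer 1: θ = 5.70°; offset = 17.1·tan 5.70° = 1.707 m.
Layer 2: sin θ = 843·sin 5.7°/415 = 0.2018, θ = 11.64°; offset = 18.4·tan 11.64° = 3.790 m.
Layer 3: sin θ = 1111·sin 5.7°/415 = 0.2659, θ = 15.42°; offset = 12.2·tan 15.42° = 3.365 m.
Total horizontal offset = 8.862 m.

9 m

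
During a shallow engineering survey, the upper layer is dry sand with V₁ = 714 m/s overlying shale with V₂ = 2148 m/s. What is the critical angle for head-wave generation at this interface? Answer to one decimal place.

19.4°

At critical incidence the refracted ray runs along the interface (θ₂ = 90°), so sin θ_c = V₁/V₂.
θ_c = arcsin(714/2148) = arcsin 0.3324 = 19.41°.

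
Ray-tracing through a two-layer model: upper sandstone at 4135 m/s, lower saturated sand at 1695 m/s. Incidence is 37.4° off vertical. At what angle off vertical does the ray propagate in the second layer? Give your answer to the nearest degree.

14°

Snell's law: sin θ₂ = (V₂/V₁)·sin θ₁ = (1695/4135)·sin 37.4° = 0.2490.
θ₂ = arcsin 0.2490 = 14.42° from the normal.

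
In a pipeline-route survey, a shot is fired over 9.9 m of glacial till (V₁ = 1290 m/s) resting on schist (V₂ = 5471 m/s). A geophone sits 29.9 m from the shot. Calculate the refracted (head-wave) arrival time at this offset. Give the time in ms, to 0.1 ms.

θ_c = arcsin(V₁/V₂) = arcsin(1290/5471) = 13.64°, cos θ_c = 0.9718.
Intercept time tᵢ = 2h cos θ_c / V₁ = 2·9.9·0.9718/1290 = 0.01492 s.
t = x/V₂ + tᵢ = 29.9/5471 + 0.01492 = 0.02038 s.

20.4 ms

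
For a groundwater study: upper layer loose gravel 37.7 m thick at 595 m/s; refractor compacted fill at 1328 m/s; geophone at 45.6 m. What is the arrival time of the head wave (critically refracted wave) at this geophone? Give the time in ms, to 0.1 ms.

θ_c = arcsin(V₁/V₂) = arcsin(595/1328) = 26.62°, cos θ_c = 0.8940.
Intercept time tᵢ = 2h cos θ_c / V₁ = 2·37.7·0.8940/595 = 0.11329 s.
t = x/V₂ + tᵢ = 45.6/1328 + 0.11329 = 0.14763 s.

147.6 ms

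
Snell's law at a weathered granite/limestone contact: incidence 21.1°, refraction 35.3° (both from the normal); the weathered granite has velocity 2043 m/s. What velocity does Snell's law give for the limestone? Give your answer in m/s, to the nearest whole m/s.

3279 m/s

sin 21.1° = 0.3600; sin 35.3° = 0.5779.
V₂ = V₁·(sin θ₂/sin θ₁) = 2043·(0.5779/0.3600) = 3279.37 m/s.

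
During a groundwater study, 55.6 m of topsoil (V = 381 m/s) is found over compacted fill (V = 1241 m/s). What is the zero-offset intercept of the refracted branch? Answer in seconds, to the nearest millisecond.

θ_c = arcsin(V₁/V₂) = arcsin(381/1241) = 17.88°; cos θ_c = 0.9517.
tᵢ = 2h·cos θ_c / V₁ = 2·55.6·0.9517 / 381 = 0.27777 s.

0.278 s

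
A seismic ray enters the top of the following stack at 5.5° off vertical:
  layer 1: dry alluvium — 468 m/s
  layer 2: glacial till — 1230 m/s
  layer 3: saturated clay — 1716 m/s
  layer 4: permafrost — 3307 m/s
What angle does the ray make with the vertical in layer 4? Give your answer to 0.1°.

42.6°

Ray parameter p = sin 5.5° / 468 = 2.0480e-04 s/m.
sin θ_4 = p·V_4 = 2.0480e-04 × 3307 = 0.6773.
θ_4 = 42.63° from the vertical.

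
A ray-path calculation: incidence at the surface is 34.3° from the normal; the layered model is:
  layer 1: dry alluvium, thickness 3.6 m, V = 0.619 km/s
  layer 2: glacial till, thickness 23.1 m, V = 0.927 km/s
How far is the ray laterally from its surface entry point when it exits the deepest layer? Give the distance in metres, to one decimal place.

38.8 m

Ray parameter p = sin 34.3° / 0.619 km/s = 9.1038e-01 s/km.
Layer 1: θ = 34.30°; offset = 3.6·tan 34.30° = 2.456 m.
Layer 2: sin θ = p·0.927 = 0.8439 → θ = 57.56°; offset = 23.1·tan 57.56° = 36.339 m.
Summing the layer offsets gives 38.795 m.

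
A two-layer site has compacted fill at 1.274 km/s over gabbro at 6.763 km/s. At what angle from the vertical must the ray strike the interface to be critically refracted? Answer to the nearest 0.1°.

10.9°

Critical incidence: sin θ_c = V₁/V₂ = 1.274/6.763 = 0.1884.
θ_c = arcsin 0.1884 = 10.86°.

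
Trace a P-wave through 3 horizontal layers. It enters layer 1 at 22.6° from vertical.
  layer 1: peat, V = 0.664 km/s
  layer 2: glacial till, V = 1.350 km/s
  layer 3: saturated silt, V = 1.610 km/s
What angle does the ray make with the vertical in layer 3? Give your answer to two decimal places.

Ray parameter p = sin 22.6° / 0.664 = 5.7876e-01 s/km.
sin θ_3 = p·V_3 = 5.7876e-01 × 1.610 = 0.9318.
θ_3 = arcsin 0.9318 = 68.72°.

68.72°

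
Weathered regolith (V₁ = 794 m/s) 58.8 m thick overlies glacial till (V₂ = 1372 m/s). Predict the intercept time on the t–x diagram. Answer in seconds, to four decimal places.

0.1208 s

tᵢ = 2h·√(V₂²−V₁²)/(V₁V₂).
√(V₂²−V₁²) = √(1372²−794²) = 1118.9 m/s.
tᵢ = 2·58.8·1118.9/(794·1372) = 0.12079 s.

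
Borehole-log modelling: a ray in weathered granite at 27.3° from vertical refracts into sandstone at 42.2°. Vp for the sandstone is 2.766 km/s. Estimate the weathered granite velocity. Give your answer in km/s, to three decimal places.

1.889 km/s

Snell's law: sin 27.3°/V₁ = sin 42.2°/V₂.
V₁ = V₂·sin 27.3°/sin 42.2° = 2.766 × 0.6828 = 1.889 km/s.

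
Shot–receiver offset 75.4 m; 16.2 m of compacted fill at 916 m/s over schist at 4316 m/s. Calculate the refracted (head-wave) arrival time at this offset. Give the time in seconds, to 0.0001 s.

θ_c = arcsin(V₁/V₂) = arcsin(916/4316) = 12.25°, cos θ_c = 0.9772.
Intercept time tᵢ = 2h cos θ_c / V₁ = 2·16.2·0.9772/916 = 0.03457 s.
t = x/V₂ + tᵢ = 75.4/4316 + 0.03457 = 0.05204 s.

0.0520 s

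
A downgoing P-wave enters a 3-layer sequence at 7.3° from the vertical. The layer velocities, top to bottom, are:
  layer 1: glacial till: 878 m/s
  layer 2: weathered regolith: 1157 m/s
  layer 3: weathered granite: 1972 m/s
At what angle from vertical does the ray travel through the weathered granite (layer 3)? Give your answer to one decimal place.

Ray parameter p = sin 7.3° / 878 = 1.4472e-04 s/m.
sin θ_3 = p·V_3 = 1.4472e-04 × 1972 = 0.2854.
θ_3 = arcsin 0.2854 = 16.58°.

16.6°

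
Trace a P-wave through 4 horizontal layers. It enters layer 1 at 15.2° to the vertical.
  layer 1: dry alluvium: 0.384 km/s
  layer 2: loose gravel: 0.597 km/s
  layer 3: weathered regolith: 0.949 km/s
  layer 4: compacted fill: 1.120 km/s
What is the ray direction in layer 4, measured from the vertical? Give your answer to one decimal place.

Snell's law across each interface conserves sin θ / V, so sin θ_4 = V_4·sin θ₁/V₁.
sin θ_4 = 1.120 × sin 15.2° / 0.384 = 0.7647.
θ_4 = arcsin 0.7647 = 49.88°.

49.9°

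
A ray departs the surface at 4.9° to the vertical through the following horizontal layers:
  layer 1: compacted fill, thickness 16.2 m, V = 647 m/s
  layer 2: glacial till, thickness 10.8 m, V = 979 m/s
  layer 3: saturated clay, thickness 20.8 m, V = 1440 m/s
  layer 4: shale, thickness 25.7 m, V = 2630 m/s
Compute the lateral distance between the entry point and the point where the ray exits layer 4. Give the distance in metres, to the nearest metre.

16 m

Apply Snell's law at each interface; in layer i the horizontal offset is hᵢ·tan θᵢ.
Layer 1: θ = 4.90°; offset = 16.2·tan 4.90° = 1.389 m.
Layer 2: sin θ = 979·sin 4.9°/647 = 0.1292, θ = 7.43°; offset = 10.8·tan 7.43° = 1.408 m.
Layer 3: sin θ = 1440·sin 4.9°/647 = 0.1901, θ = 10.96°; offset = 20.8·tan 10.96° = 4.028 m.
Layer 4: sin θ = 2630·sin 4.9°/647 = 0.3472, θ = 20.32°; offset = 25.7·tan 20.32° = 9.515 m.
Total horizontal offset = 16.340 m.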